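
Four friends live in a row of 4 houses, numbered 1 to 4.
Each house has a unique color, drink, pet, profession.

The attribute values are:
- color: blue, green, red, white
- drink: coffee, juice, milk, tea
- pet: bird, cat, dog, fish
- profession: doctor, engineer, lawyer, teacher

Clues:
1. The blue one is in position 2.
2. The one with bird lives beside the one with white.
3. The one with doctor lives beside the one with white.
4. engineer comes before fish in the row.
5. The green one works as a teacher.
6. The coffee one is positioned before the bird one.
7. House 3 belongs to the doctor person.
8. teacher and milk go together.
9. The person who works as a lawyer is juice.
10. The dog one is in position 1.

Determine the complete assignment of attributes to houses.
Solution:

House | Color | Drink | Pet | Profession
----------------------------------------
  1   | green | milk | dog | teacher
  2   | blue | coffee | cat | engineer
  3   | red | tea | bird | doctor
  4   | white | juice | fish | lawyer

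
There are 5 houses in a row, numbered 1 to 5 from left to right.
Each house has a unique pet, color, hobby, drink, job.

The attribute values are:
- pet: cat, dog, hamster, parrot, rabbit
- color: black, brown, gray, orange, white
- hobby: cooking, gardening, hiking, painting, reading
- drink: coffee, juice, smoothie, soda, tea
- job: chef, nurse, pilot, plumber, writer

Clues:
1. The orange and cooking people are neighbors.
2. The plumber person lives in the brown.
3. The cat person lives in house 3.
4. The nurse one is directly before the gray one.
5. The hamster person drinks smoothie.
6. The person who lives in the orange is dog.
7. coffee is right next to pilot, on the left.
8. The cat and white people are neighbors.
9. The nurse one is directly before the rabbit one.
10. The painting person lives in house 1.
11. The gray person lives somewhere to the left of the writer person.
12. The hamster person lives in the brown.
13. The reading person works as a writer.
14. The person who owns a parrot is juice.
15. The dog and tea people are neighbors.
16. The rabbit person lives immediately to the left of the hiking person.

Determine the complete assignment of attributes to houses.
Solution:

House | Pet | Color | Hobby | Drink | Job
-----------------------------------------
  1   | dog | orange | painting | coffee | nurse
  2   | rabbit | gray | cooking | tea | pilot
  3   | cat | black | hiking | soda | chef
  4   | parrot | white | reading | juice | writer
  5   | hamster | brown | gardening | smoothie | plumber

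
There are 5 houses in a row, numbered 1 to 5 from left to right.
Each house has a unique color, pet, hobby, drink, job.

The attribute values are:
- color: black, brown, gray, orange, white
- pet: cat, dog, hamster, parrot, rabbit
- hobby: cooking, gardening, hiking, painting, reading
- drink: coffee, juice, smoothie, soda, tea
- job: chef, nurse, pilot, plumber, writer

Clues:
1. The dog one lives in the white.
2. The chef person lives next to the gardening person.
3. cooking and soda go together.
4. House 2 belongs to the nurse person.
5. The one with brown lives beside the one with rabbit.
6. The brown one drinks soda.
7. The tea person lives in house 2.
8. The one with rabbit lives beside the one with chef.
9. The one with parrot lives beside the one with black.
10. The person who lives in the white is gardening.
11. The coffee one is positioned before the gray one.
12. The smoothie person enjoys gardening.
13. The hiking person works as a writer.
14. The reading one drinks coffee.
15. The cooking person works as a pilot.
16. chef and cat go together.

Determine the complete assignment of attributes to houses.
Solution:

House | Color | Pet | Hobby | Drink | Job
-----------------------------------------
  1   | brown | parrot | cooking | soda | pilot
  2   | black | rabbit | painting | tea | nurse
  3   | orange | cat | reading | coffee | chef
  4   | white | dog | gardening | smoothie | plumber
  5   | gray | hamster | hiking | juice | writer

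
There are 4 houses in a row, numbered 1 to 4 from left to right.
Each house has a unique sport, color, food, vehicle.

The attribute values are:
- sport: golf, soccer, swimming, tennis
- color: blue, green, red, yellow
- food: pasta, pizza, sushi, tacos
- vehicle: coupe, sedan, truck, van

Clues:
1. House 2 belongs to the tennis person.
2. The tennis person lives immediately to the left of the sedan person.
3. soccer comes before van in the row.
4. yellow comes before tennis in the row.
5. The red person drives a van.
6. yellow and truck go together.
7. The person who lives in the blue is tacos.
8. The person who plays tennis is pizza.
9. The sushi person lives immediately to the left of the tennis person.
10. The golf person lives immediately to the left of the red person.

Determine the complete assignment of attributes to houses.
Solution:

House | Sport | Color | Food | Vehicle
--------------------------------------
  1   | soccer | yellow | sushi | truck
  2   | tennis | green | pizza | coupe
  3   | golf | blue | tacos | sedan
  4   | swimming | red | pasta | van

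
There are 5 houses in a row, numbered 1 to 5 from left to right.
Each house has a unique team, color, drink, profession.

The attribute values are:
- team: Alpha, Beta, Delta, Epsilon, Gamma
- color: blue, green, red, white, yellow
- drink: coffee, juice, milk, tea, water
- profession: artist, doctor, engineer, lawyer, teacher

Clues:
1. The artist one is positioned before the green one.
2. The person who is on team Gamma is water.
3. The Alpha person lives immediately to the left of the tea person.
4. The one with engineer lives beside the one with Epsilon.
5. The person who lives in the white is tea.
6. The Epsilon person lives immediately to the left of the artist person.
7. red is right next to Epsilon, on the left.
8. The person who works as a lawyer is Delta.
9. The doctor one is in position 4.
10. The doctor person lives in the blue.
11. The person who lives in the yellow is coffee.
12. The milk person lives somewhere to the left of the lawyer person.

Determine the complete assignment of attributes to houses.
Solution:

House | Team | Color | Drink | Profession
-----------------------------------------
  1   | Alpha | red | milk | engineer
  2   | Epsilon | white | tea | teacher
  3   | Beta | yellow | coffee | artist
  4   | Gamma | blue | water | doctor
  5   | Delta | green | juice | lawyer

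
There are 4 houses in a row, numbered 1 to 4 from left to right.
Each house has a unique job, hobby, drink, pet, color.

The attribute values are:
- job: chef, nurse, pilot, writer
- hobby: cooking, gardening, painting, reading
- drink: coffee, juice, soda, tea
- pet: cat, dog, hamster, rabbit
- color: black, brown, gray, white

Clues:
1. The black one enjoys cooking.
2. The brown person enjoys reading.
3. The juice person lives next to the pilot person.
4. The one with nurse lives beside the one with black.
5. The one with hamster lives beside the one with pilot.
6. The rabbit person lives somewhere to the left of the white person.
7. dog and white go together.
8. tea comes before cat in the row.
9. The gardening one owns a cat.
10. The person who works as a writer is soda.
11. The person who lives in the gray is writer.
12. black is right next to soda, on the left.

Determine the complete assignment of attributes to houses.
Solution:

House | Job | Hobby | Drink | Pet | Color
-----------------------------------------
  1   | nurse | reading | juice | hamster | brown
  2   | pilot | cooking | tea | rabbit | black
  3   | writer | gardening | soda | cat | gray
  4   | chef | painting | coffee | dog | white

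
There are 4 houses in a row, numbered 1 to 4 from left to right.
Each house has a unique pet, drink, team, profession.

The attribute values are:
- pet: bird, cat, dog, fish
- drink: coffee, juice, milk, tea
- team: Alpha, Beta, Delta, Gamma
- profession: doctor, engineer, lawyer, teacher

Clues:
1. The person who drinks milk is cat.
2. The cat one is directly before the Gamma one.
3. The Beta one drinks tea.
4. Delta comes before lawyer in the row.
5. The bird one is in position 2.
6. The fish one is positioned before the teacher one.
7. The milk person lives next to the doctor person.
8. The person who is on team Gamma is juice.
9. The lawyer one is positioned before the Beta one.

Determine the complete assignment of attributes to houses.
Solution:

House | Pet | Drink | Team | Profession
---------------------------------------
  1   | cat | milk | Delta | engineer
  2   | bird | juice | Gamma | doctor
  3   | fish | coffee | Alpha | lawyer
  4   | dog | tea | Beta | teacher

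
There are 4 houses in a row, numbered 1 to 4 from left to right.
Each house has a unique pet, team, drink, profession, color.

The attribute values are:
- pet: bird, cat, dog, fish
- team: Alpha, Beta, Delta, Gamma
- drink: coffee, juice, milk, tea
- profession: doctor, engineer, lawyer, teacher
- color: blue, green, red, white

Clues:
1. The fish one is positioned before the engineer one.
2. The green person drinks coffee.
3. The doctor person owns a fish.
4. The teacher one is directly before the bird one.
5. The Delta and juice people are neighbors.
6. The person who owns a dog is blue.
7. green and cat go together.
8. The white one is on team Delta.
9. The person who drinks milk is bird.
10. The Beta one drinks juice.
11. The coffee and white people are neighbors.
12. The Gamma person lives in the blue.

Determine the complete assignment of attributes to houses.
Solution:

House | Pet | Team | Drink | Profession | Color
-----------------------------------------------
  1   | cat | Alpha | coffee | teacher | green
  2   | bird | Delta | milk | lawyer | white
  3   | fish | Beta | juice | doctor | red
  4   | dog | Gamma | tea | engineer | blue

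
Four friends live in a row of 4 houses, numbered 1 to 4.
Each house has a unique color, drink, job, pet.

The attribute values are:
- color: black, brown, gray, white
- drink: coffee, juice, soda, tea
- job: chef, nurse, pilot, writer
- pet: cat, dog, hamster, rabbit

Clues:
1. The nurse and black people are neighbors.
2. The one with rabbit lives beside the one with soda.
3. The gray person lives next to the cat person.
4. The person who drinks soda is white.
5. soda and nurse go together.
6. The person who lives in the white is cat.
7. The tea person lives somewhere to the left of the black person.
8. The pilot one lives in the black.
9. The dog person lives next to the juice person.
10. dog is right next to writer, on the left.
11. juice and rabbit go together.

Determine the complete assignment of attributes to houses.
Solution:

House | Color | Drink | Job | Pet
---------------------------------
  1   | brown | tea | chef | dog
  2   | gray | juice | writer | rabbit
  3   | white | soda | nurse | cat
  4   | black | coffee | pilot | hamster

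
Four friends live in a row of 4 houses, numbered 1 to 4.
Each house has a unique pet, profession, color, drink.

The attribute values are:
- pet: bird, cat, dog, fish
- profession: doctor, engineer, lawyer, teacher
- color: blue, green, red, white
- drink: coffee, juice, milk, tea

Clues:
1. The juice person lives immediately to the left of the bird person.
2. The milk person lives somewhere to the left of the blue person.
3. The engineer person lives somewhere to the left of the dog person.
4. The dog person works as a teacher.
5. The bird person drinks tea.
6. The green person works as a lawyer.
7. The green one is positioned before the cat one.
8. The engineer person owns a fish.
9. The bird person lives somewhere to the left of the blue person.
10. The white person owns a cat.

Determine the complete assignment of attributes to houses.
Solution:

House | Pet | Profession | Color | Drink
----------------------------------------
  1   | fish | engineer | red | juice
  2   | bird | lawyer | green | tea
  3   | cat | doctor | white | milk
  4   | dog | teacher | blue | coffee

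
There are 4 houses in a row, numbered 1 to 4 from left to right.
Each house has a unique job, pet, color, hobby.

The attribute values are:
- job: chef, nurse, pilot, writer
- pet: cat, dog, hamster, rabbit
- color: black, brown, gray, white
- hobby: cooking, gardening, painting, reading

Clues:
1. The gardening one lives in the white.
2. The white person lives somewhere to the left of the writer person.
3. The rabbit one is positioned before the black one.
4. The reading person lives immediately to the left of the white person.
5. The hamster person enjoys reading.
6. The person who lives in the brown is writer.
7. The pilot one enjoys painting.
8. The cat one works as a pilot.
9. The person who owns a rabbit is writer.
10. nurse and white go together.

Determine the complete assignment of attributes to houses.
Solution:

House | Job | Pet | Color | Hobby
---------------------------------
  1   | chef | hamster | gray | reading
  2   | nurse | dog | white | gardening
  3   | writer | rabbit | brown | cooking
  4   | pilot | cat | black | painting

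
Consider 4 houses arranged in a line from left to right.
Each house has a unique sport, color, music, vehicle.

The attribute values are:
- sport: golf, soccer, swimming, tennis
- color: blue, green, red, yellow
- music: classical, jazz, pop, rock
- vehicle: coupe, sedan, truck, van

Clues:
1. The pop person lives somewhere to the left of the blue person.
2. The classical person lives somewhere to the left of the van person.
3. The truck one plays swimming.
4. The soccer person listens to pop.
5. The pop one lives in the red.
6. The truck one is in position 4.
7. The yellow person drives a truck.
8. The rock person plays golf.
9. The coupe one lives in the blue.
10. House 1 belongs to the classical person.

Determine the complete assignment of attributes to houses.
Solution:

House | Sport | Color | Music | Vehicle
---------------------------------------
  1   | tennis | green | classical | sedan
  2   | soccer | red | pop | van
  3   | golf | blue | rock | coupe
  4   | swimming | yellow | jazz | truck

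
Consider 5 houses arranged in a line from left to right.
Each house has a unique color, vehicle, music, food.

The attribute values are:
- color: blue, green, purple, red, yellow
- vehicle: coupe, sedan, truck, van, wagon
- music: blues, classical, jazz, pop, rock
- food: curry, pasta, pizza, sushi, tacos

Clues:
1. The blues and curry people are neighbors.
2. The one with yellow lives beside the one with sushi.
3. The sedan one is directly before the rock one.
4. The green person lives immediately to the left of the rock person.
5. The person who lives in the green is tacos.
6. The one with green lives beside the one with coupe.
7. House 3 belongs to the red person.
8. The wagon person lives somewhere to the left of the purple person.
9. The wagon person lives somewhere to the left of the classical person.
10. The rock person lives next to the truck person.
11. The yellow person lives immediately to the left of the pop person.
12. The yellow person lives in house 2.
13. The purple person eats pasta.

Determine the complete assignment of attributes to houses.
Solution:

House | Color | Vehicle | Music | Food
--------------------------------------
  1   | green | sedan | blues | tacos
  2   | yellow | coupe | rock | curry
  3   | red | truck | pop | sushi
  4   | blue | wagon | jazz | pizza
  5   | purple | van | classical | pasta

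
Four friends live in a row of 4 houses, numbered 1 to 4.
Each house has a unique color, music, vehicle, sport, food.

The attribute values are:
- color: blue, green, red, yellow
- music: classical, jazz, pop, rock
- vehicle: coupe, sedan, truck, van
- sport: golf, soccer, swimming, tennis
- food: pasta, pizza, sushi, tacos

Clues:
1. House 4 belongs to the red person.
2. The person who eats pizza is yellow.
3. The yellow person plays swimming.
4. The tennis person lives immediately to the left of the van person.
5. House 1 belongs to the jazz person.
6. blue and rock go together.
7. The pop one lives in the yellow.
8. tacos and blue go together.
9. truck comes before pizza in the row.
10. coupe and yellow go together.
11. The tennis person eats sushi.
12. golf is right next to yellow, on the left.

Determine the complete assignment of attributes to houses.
Solution:

House | Color | Music | Vehicle | Sport | Food
----------------------------------------------
  1   | green | jazz | truck | tennis | sushi
  2   | blue | rock | van | golf | tacos
  3   | yellow | pop | coupe | swimming | pizza
  4   | red | classical | sedan | soccer | pasta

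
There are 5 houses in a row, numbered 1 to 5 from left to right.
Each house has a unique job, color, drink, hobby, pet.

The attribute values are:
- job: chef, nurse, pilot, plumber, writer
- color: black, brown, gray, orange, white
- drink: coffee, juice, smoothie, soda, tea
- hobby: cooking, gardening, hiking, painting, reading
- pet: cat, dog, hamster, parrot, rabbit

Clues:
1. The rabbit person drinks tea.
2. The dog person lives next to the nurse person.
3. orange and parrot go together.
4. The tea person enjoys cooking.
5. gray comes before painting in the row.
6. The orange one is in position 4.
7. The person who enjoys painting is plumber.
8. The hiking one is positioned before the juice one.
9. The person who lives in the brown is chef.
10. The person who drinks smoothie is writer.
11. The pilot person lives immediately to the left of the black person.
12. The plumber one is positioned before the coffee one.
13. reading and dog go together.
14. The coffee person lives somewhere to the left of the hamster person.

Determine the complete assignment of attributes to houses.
Solution:

House | Job | Color | Drink | Hobby | Pet
-----------------------------------------
  1   | pilot | gray | tea | cooking | rabbit
  2   | plumber | black | soda | painting | cat
  3   | writer | white | smoothie | reading | dog
  4   | nurse | orange | coffee | hiking | parrot
  5   | chef | brown | juice | gardening | hamster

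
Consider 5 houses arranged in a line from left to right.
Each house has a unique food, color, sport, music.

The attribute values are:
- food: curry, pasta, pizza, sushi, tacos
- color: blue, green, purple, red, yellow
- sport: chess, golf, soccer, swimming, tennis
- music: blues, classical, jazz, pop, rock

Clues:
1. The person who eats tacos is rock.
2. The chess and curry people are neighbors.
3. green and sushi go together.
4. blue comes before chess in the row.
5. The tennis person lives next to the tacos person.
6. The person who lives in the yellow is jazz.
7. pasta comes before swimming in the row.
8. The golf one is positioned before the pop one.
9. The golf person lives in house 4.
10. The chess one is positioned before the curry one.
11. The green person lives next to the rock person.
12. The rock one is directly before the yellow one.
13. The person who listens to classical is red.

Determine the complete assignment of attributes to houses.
Solution:

House | Food | Color | Sport | Music
------------------------------------
  1   | sushi | green | tennis | blues
  2   | tacos | blue | soccer | rock
  3   | pasta | yellow | chess | jazz
  4   | curry | red | golf | classical
  5   | pizza | purple | swimming | pop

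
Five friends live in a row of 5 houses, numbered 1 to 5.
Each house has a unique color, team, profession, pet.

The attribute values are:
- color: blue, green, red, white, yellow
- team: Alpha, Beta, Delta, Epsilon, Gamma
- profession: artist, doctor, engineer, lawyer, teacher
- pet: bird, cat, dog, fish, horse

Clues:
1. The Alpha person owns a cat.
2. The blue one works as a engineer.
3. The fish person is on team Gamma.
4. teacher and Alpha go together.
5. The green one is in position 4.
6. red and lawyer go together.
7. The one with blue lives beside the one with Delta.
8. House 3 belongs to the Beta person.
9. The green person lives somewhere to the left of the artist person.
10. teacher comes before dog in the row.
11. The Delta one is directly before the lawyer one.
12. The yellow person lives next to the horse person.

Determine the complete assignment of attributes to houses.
Solution:

House | Color | Team | Profession | Pet
---------------------------------------
  1   | blue | Gamma | engineer | fish
  2   | yellow | Delta | doctor | bird
  3   | red | Beta | lawyer | horse
  4   | green | Alpha | teacher | cat
  5   | white | Epsilon | artist | dog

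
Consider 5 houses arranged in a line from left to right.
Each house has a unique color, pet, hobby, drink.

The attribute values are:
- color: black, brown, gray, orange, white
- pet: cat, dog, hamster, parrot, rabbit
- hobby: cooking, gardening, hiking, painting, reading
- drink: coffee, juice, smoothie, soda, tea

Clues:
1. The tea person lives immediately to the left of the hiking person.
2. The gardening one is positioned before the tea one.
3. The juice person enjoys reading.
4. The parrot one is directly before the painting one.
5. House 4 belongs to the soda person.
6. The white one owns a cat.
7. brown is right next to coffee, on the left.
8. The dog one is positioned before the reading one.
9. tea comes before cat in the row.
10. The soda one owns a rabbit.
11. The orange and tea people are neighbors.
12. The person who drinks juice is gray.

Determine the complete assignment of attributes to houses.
Solution:

House | Color | Pet | Hobby | Drink
-----------------------------------
  1   | orange | parrot | gardening | smoothie
  2   | brown | dog | painting | tea
  3   | white | cat | hiking | coffee
  4   | black | rabbit | cooking | soda
  5   | gray | hamster | reading | juice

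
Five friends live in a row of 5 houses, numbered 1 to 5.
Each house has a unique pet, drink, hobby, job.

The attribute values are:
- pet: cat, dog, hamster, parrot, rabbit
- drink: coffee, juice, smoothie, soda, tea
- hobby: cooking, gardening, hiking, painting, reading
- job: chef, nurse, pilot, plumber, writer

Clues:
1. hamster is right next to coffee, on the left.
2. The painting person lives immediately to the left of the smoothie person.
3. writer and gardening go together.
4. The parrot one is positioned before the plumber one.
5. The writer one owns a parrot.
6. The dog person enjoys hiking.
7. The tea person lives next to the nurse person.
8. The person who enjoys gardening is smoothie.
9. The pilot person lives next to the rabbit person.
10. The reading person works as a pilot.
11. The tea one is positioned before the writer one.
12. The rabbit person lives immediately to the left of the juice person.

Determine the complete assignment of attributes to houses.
Solution:

House | Pet | Drink | Hobby | Job
---------------------------------
  1   | hamster | tea | reading | pilot
  2   | rabbit | coffee | cooking | nurse
  3   | cat | juice | painting | chef
  4   | parrot | smoothie | gardening | writer
  5   | dog | soda | hiking | plumber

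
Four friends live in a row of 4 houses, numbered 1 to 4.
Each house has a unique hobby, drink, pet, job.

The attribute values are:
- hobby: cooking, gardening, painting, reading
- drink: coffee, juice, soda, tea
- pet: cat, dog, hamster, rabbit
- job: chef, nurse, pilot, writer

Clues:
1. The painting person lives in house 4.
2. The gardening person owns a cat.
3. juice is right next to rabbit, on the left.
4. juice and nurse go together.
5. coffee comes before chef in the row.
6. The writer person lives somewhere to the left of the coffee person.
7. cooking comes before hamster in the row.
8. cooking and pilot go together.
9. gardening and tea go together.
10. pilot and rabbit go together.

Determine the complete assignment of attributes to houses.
Solution:

House | Hobby | Drink | Pet | Job
---------------------------------
  1   | gardening | tea | cat | writer
  2   | reading | juice | dog | nurse
  3   | cooking | coffee | rabbit | pilot
  4   | painting | soda | hamster | chef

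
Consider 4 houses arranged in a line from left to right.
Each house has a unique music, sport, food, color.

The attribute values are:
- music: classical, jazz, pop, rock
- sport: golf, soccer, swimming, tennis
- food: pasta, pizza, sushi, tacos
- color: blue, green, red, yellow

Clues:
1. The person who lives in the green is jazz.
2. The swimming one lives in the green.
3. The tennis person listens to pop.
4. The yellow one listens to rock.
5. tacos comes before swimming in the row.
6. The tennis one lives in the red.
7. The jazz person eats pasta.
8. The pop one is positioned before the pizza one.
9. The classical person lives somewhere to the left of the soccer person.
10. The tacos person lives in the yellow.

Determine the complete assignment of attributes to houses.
Solution:

House | Music | Sport | Food | Color
------------------------------------
  1   | pop | tennis | sushi | red
  2   | classical | golf | pizza | blue
  3   | rock | soccer | tacos | yellow
  4   | jazz | swimming | pasta | green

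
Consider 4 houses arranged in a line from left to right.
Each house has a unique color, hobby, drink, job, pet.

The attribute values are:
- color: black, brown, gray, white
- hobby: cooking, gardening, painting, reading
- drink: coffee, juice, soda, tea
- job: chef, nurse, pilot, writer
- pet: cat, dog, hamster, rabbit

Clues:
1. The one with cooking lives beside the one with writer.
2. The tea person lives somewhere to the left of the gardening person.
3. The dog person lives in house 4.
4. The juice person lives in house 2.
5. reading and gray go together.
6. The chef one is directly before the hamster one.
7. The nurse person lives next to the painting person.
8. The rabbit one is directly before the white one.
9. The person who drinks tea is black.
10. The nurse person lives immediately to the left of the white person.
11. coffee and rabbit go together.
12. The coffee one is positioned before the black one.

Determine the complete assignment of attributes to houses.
Solution:

House | Color | Hobby | Drink | Job | Pet
-----------------------------------------
  1   | gray | reading | coffee | nurse | rabbit
  2   | white | painting | juice | chef | cat
  3   | black | cooking | tea | pilot | hamster
  4   | brown | gardening | soda | writer | dog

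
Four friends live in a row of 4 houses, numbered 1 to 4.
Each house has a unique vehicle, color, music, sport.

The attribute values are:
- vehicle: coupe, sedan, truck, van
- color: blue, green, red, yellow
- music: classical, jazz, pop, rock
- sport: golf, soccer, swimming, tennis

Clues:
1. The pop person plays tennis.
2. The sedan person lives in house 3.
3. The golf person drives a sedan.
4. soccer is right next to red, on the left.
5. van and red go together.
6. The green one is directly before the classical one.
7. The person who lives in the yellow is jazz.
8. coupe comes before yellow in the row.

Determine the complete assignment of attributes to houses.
Solution:

House | Vehicle | Color | Music | Sport
---------------------------------------
  1   | coupe | green | rock | soccer
  2   | van | red | classical | swimming
  3   | sedan | yellow | jazz | golf
  4   | truck | blue | pop | tennis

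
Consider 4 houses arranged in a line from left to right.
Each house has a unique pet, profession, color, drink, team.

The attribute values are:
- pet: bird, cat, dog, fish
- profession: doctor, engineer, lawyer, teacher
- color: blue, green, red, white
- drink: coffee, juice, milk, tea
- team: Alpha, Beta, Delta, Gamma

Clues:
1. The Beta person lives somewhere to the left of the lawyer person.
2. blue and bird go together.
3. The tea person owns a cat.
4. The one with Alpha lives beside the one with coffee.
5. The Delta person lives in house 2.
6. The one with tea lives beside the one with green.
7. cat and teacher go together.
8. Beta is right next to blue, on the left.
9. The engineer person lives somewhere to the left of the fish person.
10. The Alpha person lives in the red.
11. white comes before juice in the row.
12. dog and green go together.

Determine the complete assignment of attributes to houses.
Solution:

House | Pet | Profession | Color | Drink | Team
-----------------------------------------------
  1   | cat | teacher | red | tea | Alpha
  2   | dog | engineer | green | coffee | Delta
  3   | fish | doctor | white | milk | Beta
  4   | bird | lawyer | blue | juice | Gamma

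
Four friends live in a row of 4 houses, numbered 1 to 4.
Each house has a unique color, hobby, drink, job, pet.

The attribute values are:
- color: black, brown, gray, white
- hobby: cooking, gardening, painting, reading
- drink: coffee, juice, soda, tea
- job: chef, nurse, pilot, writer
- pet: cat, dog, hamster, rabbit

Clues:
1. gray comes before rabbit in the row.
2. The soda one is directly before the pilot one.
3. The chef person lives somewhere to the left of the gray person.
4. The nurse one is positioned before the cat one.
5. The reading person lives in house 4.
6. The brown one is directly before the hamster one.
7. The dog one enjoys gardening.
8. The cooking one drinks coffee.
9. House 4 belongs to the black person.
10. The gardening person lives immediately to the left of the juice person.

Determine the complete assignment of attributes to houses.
Solution:

House | Color | Hobby | Drink | Job | Pet
-----------------------------------------
  1   | brown | gardening | soda | chef | dog
  2   | gray | painting | juice | pilot | hamster
  3   | white | cooking | coffee | nurse | rabbit
  4   | black | reading | tea | writer | cat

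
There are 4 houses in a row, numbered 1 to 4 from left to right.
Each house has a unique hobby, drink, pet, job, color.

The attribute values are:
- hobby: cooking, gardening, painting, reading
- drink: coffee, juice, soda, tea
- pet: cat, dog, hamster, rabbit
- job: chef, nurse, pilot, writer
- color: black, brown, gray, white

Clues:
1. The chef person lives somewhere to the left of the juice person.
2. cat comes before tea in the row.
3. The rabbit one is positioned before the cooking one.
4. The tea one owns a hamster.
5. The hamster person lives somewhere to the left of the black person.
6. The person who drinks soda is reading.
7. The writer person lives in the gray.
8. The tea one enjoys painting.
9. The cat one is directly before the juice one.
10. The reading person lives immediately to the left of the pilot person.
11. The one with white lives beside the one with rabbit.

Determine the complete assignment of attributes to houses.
Solution:

House | Hobby | Drink | Pet | Job | Color
-----------------------------------------
  1   | reading | soda | cat | chef | white
  2   | gardening | juice | rabbit | pilot | brown
  3   | painting | tea | hamster | writer | gray
  4   | cooking | coffee | dog | nurse | black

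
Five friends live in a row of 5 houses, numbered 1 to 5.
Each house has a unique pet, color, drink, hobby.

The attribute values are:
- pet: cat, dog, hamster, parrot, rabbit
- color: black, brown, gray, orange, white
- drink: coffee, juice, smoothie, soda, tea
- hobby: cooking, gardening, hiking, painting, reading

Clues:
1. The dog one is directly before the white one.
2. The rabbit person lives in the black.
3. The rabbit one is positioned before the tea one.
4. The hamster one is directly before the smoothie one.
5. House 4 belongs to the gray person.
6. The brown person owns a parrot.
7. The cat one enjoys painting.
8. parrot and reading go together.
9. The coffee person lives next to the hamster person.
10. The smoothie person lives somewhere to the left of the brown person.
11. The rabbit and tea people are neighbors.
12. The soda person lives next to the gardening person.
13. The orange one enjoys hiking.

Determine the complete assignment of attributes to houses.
Solution:

House | Pet | Color | Drink | Hobby
-----------------------------------
  1   | dog | orange | coffee | hiking
  2   | hamster | white | soda | cooking
  3   | rabbit | black | smoothie | gardening
  4   | cat | gray | tea | painting
  5   | parrot | brown | juice | reading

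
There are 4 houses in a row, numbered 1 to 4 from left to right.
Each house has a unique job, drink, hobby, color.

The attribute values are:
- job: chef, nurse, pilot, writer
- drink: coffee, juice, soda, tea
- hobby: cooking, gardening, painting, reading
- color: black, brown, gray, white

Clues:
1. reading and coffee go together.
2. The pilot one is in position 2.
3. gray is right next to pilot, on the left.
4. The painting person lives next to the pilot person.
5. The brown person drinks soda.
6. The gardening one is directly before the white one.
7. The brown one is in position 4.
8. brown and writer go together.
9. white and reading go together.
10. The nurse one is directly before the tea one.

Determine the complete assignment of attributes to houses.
Solution:

House | Job | Drink | Hobby | Color
-----------------------------------
  1   | nurse | juice | painting | gray
  2   | pilot | tea | gardening | black
  3   | chef | coffee | reading | white
  4   | writer | soda | cooking | brown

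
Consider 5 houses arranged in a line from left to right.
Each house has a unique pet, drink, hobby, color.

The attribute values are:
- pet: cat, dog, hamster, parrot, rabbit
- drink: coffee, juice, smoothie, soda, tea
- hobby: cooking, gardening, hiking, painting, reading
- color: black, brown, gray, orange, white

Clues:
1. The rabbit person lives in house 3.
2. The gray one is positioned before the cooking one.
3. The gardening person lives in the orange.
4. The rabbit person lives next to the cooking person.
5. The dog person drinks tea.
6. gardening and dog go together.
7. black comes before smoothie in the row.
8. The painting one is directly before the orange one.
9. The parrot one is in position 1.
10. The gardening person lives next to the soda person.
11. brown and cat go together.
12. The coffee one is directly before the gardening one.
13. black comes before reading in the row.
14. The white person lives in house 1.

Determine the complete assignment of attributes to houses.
Solution:

House | Pet | Drink | Hobby | Color
-----------------------------------
  1   | parrot | coffee | painting | white
  2   | dog | tea | gardening | orange
  3   | rabbit | soda | hiking | gray
  4   | hamster | juice | cooking | black
  5   | cat | smoothie | reading | brown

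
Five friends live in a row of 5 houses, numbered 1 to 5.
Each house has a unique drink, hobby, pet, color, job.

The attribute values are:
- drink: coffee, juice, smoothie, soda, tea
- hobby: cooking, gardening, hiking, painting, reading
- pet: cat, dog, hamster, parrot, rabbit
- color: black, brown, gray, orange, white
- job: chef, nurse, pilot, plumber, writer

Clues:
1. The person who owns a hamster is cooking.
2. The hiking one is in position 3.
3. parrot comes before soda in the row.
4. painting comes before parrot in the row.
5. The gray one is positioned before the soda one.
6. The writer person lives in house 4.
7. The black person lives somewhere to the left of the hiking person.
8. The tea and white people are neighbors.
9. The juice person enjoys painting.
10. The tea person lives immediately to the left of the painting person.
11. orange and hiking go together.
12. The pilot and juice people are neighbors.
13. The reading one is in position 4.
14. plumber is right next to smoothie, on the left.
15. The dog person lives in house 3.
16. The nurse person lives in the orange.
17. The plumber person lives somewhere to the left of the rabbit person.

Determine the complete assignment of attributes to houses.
Solution:

House | Drink | Hobby | Pet | Color | Job
-----------------------------------------
  1   | tea | cooking | hamster | black | pilot
  2   | juice | painting | cat | white | plumber
  3   | smoothie | hiking | dog | orange | nurse
  4   | coffee | reading | parrot | gray | writer
  5   | soda | gardening | rabbit | brown | chef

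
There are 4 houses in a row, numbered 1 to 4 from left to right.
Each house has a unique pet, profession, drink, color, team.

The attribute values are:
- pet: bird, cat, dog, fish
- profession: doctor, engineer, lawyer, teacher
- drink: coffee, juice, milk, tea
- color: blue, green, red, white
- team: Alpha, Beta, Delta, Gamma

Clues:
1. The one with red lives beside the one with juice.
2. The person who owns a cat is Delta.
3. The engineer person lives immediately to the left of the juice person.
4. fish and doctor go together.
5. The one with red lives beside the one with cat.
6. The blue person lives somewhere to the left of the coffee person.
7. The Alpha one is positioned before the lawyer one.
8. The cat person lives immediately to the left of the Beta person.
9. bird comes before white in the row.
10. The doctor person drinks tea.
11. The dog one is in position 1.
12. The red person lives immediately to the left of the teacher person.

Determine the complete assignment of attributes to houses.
Solution:

House | Pet | Profession | Drink | Color | Team
-----------------------------------------------
  1   | dog | engineer | milk | red | Alpha
  2   | cat | teacher | juice | blue | Delta
  3   | bird | lawyer | coffee | green | Beta
  4   | fish | doctor | tea | white | Gamma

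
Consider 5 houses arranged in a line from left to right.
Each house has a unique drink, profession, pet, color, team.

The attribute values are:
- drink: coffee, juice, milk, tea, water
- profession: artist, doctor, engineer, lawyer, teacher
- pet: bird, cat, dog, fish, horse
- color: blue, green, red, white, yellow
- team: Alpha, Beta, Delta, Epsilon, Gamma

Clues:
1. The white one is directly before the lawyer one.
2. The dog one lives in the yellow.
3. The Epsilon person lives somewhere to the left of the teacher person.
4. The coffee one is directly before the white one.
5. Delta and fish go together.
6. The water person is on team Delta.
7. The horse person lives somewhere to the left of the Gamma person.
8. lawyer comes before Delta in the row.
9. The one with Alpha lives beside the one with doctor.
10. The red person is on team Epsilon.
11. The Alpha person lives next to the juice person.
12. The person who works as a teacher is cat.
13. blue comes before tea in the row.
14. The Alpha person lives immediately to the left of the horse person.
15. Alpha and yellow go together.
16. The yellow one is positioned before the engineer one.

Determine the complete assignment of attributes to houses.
Solution:

House | Drink | Profession | Pet | Color | Team
-----------------------------------------------
  1   | coffee | artist | dog | yellow | Alpha
  2   | juice | doctor | horse | white | Beta
  3   | milk | lawyer | bird | red | Epsilon
  4   | water | engineer | fish | blue | Delta
  5   | tea | teacher | cat | green | Gamma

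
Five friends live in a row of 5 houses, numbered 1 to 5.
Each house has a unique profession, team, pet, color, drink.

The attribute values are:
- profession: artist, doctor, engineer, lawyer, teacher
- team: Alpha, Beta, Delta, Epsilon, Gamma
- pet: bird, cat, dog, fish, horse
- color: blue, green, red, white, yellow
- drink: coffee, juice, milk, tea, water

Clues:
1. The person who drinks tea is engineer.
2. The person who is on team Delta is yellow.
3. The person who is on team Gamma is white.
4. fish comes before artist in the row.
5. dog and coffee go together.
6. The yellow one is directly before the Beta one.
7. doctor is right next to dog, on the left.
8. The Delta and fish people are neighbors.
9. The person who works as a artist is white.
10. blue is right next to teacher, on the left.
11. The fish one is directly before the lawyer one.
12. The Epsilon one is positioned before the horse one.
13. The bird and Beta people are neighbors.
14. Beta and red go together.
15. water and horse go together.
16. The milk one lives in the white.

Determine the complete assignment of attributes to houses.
Solution:

House | Profession | Team | Pet | Color | Drink
-----------------------------------------------
  1   | engineer | Delta | bird | yellow | tea
  2   | doctor | Beta | fish | red | juice
  3   | lawyer | Epsilon | dog | blue | coffee
  4   | teacher | Alpha | horse | green | water
  5   | artist | Gamma | cat | white | milk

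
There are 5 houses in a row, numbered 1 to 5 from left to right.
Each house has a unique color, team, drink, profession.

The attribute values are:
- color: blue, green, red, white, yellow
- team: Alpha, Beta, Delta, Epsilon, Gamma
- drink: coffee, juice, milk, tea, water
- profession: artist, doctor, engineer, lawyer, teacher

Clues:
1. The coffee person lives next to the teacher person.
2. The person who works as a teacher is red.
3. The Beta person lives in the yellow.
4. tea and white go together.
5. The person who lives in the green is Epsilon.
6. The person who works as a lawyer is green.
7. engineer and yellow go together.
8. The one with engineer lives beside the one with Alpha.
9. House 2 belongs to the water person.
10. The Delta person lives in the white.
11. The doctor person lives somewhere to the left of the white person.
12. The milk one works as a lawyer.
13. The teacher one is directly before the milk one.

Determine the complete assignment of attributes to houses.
Solution:

House | Color | Team | Drink | Profession
-----------------------------------------
  1   | yellow | Beta | coffee | engineer
  2   | red | Alpha | water | teacher
  3   | green | Epsilon | milk | lawyer
  4   | blue | Gamma | juice | doctor
  5   | white | Delta | tea | artist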